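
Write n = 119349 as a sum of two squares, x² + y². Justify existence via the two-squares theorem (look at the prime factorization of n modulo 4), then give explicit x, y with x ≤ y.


Step 1: Factor n = 119349 = 3^2 · 89 · 149.
Step 2: Check the mod-4 condition on each prime factor: 3 ≡ 3 (mod 4), exponent 2 (must be even); 89 ≡ 1 (mod 4), exponent 1; 149 ≡ 1 (mod 4), exponent 1.
All primes ≡ 3 (mod 4) appear to even exponent (or don't appear), so by the two-squares theorem n IS expressible as a sum of two squares.
Step 3: Build a representation. Group n = k² · m with k = 3 and m = 89 · 149 = 13261 (a product of primes ≡ 1 (mod 4)); a representation of m scales to one of n via (k·x)² + (k·y)² = k²(x² + y²). Each prime p ≡ 1 (mod 4) is itself a sum of two squares; find a² by testing p − a² for a perfect square:
  89: 89 − 1² = 88, 89 − 2² = 85, 89 − 3² = 80, 89 − 4² = 73, 89 − 5² = 64 = 8² ⇒ 89 = 5² + 8².
  149: 149 − 1² = 148, 149 − 2² = 145, 149 − 3² = 140, 149 − 4² = 133, 149 − 5² = 124, 149 − 6² = 113, 149 − 7² = 100 = 10² ⇒ 149 = 7² + 10².
  Combine using the Brahmagupta–Fibonacci identity (a² + b²)(c² + d²) = (ac − bd)² + (ad + bc)² = (ac + bd)² + (ad − bc)²:
  89 · 149 = 13261: from (5² + 8²)(7² + 10²), take (5·7 − 8·10, 5·10 + 8·7) = (35 − 80, 50 + 56) = (-45, 106); dropping signs (only squares matter) gives (45, 106); check 45² + 106² = 2025 + 11236 = 13261 ✓.
  Scale by k = 3: (3·45, 3·106) = (135, 318).
Step 4: Order so x ≤ y and verify: 135² + 318² = 18225 + 101124 = 119349 = n. ✓

n = 119349 = 135² + 318² (one valid representation with x ≤ y).


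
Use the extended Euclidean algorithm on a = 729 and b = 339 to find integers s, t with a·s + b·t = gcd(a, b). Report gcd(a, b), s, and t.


Euclidean algorithm on (729, 339) — divide until remainder is 0:
  729 = 2 · 339 + 51
  339 = 6 · 51 + 33
  51 = 1 · 33 + 18
  33 = 1 · 18 + 15
  18 = 1 · 15 + 3
  15 = 5 · 3 + 0
gcd(729, 339) = 3.
Track Bezout coefficients alongside the remainders: start with r₀ = 729 = a·1 + b·0 (s = 1, t = 0) and r₁ = 339 = a·0 + b·1 (s = 0, t = 1); each new remainder r_{k+1} = r_{k-1} − q_k·r_k inherits s_{k+1} = s_{k-1} − q_k·s_k, t_{k+1} = t_{k-1} − q_k·t_k, so r_k = a·s_k + b·t_k at every step:
  q = 2: r = 51, s = 1 − 2·0 = 1, t = 0 − 2·1 = -2  (check: 729·1 + 339·(-2) = 51)
  q = 6: r = 33, s = 0 − 6·1 = -6, t = 1 − 6·(-2) = 13  (check: 729·(-6) + 339·13 = 33)
  q = 1: r = 18, s = 1 − 1·(-6) = 7, t = -2 − 1·13 = -15  (check: 729·7 + 339·(-15) = 18)
  q = 1: r = 15, s = -6 − 1·7 = -13, t = 13 − 1·(-15) = 28  (check: 729·(-13) + 339·28 = 15)
  q = 1: r = 3, s = 7 − 1·(-13) = 20, t = -15 − 1·28 = -43  (check: 729·20 + 339·(-43) = 3)
The row with r = 3 (the gcd) gives the Bezout coefficients s = 20, t = -43.
Result: 729 · (20) + 339 · (-43) = 3.

gcd(729, 339) = 3; s = 20, t = -43 (check: 729·20 + 339·(-43) = 3).


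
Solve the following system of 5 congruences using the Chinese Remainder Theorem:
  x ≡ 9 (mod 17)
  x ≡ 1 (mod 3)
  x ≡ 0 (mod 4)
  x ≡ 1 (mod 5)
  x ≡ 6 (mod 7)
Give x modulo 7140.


Product of moduli M = 17 · 3 · 4 · 5 · 7 = 7140.
Merge one congruence at a time:
  Start: x ≡ 9 (mod 17).
  Combine with x ≡ 1 (mod 3); new modulus lcm = 51.
    Write x = 9 + 17·t and substitute into x ≡ 1 (mod 3): 17·t ≡ 1 − 9 = -8 (mod 3).
    Reduce coefficients mod 3: 2·t ≡ 1 (mod 3).
    The inverse of 2 mod 3 is 2 (since 2·2 = 4 = 1·3 + 1), so t ≡ 2·1 = 2 ≡ 2 (mod 3).
    Then x = 9 + 17·2 = 43, valid modulo lcm(17, 3) = 51: x ≡ 43 (mod 51).
  Combine with x ≡ 0 (mod 4); new modulus lcm = 204.
    Write x = 43 + 51·t and substitute into x ≡ 0 (mod 4): 51·t ≡ 0 − 43 = -43 (mod 4).
    Reduce coefficients mod 4: 3·t ≡ 1 (mod 4).
    The inverse of 3 mod 4 is 3 (since 3·3 = 9 = 2·4 + 1), so t ≡ 3·1 = 3 ≡ 3 (mod 4).
    Then x = 43 + 51·3 = 196, valid modulo lcm(51, 4) = 204: x ≡ 196 (mod 204).
  Combine with x ≡ 1 (mod 5); new modulus lcm = 1020.
    Write x = 196 + 204·t and substitute into x ≡ 1 (mod 5): 204·t ≡ 1 − 196 = -195 (mod 5).
    Reduce coefficients mod 5: 4·t ≡ 0 (mod 5).
    The inverse of 4 mod 5 is 4 (since 4·4 = 16 = 3·5 + 1), so t ≡ 4·0 = 0 ≡ 0 (mod 5).
    Then x = 196 + 204·0 = 196, valid modulo lcm(204, 5) = 1020: x ≡ 196 (mod 1020).
  Combine with x ≡ 6 (mod 7); new modulus lcm = 7140.
    Write x = 196 + 1020·t and substitute into x ≡ 6 (mod 7): 1020·t ≡ 6 − 196 = -190 (mod 7).
    Reduce coefficients mod 7: 5·t ≡ 6 (mod 7).
    The inverse of 5 mod 7 is 3 (since 5·3 = 15 = 2·7 + 1), so t ≡ 3·6 = 18 ≡ 4 (mod 7).
    Then x = 196 + 1020·4 = 4276, valid modulo lcm(1020, 7) = 7140: x ≡ 4276 (mod 7140).
Verify against each original: 4276 mod 17 = 9, 4276 mod 3 = 1, 4276 mod 4 = 0, 4276 mod 5 = 1, 4276 mod 7 = 6.

x ≡ 4276 (mod 7140).


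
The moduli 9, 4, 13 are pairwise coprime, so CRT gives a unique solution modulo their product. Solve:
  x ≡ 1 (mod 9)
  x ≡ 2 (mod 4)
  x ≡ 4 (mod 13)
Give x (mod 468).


Moduli 9, 4, 13 are pairwise coprime; by CRT there is a unique solution modulo M = 9 · 4 · 13 = 468.
Solve pairwise, accumulating the modulus:
  Start with x ≡ 1 (mod 9).
  Combine with x ≡ 2 (mod 4): since gcd(9, 4) = 1, we get a unique residue mod 36.
    Write x = 1 + 9·t and substitute into x ≡ 2 (mod 4): 9·t ≡ 2 − 1 = 1 (mod 4).
    Reduce coefficients mod 4: 1·t ≡ 1 (mod 4).
    So t ≡ 1 (mod 4).
    Then x = 1 + 9·1 = 10, valid modulo lcm(9, 4) = 36: x ≡ 10 (mod 36).
  Combine with x ≡ 4 (mod 13): since gcd(36, 13) = 1, we get a unique residue mod 468.
    Write x = 10 + 36·t and substitute into x ≡ 4 (mod 13): 36·t ≡ 4 − 10 = -6 (mod 13).
    Reduce coefficients mod 13: 10·t ≡ 7 (mod 13).
    The inverse of 10 mod 13 is 4 (since 10·4 = 40 = 3·13 + 1), so t ≡ 4·7 = 28 ≡ 2 (mod 13).
    Then x = 10 + 36·2 = 82, valid modulo lcm(36, 13) = 468: x ≡ 82 (mod 468).
Verify: 82 mod 9 = 1 ✓, 82 mod 4 = 2 ✓, 82 mod 13 = 4 ✓.

x ≡ 82 (mod 468).


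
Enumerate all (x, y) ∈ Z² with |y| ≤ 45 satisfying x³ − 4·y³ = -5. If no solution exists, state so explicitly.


The equation is x³ - 4y³ = -5. For fixed y, x³ = 4·y³ − 5, so a solution requires the RHS to be a perfect cube.
Strategy: iterate y from -45 to 45, compute RHS = 4·y³ − 5, and check whether it is a (positive or negative) perfect cube.
Check small values of y:
  y = 0: RHS = -5 is not a perfect cube.
  y = 1: RHS = -1 = (-1)³ ⇒ x = -1 works.
  y = -1: RHS = -9 is not a perfect cube.
  y = 2: RHS = 27 = (3)³ ⇒ x = 3 works.
  y = -2: RHS = -37 is not a perfect cube.
  y = 3: RHS = 103 is not a perfect cube.
  y = -3: RHS = -113 is not a perfect cube.
Continuing the search up to |y| = 45 finds no further solutions beyond those listed.
Collected solutions: (-1, 1), (3, 2).

Solutions (with |y| ≤ 45): (-1, 1), (3, 2).


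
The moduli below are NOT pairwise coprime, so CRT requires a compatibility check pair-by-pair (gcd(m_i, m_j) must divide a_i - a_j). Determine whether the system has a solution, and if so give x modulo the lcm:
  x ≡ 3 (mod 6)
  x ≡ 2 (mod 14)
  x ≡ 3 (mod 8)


Moduli 6, 14, 8 are not pairwise coprime, so CRT works modulo lcm(m_i) when all pairwise compatibility conditions hold.
Pairwise compatibility: gcd(m_i, m_j) must divide a_i - a_j for every pair.
Merge one congruence at a time:
  Start: x ≡ 3 (mod 6).
  Combine with x ≡ 2 (mod 14): gcd(6, 14) = 2, and 2 - 3 = -1 is NOT divisible by 2.
    ⇒ system is inconsistent (no integer solution).

No solution (the system is inconsistent).


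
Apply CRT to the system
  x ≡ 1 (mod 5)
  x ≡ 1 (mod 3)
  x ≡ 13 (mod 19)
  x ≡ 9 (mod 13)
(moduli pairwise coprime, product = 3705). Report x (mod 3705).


Product of moduli M = 5 · 3 · 19 · 13 = 3705.
Merge one congruence at a time:
  Start: x ≡ 1 (mod 5).
  Combine with x ≡ 1 (mod 3); new modulus lcm = 15.
    Write x = 1 + 5·t and substitute into x ≡ 1 (mod 3): 5·t ≡ 1 − 1 = 0 (mod 3).
    Reduce coefficients mod 3: 2·t ≡ 0 (mod 3).
    The inverse of 2 mod 3 is 2 (since 2·2 = 4 = 1·3 + 1), so t ≡ 2·0 = 0 ≡ 0 (mod 3).
    Then x = 1 + 5·0 = 1, valid modulo lcm(5, 3) = 15: x ≡ 1 (mod 15).
  Combine with x ≡ 13 (mod 19); new modulus lcm = 285.
    Write x = 1 + 15·t and substitute into x ≡ 13 (mod 19): 15·t ≡ 13 − 1 = 12 (mod 19).
    The inverse of 15 mod 19 is 14 (since 15·14 = 210 = 11·19 + 1), so t ≡ 14·12 = 168 ≡ 16 (mod 19).
    Then x = 1 + 15·16 = 241, valid modulo lcm(15, 19) = 285: x ≡ 241 (mod 285).
  Combine with x ≡ 9 (mod 13); new modulus lcm = 3705.
    Write x = 241 + 285·t and substitute into x ≡ 9 (mod 13): 285·t ≡ 9 − 241 = -232 (mod 13).
    Reduce coefficients mod 13: 12·t ≡ 2 (mod 13).
    The inverse of 12 mod 13 is 12 (since 12·12 = 144 = 11·13 + 1), so t ≡ 12·2 = 24 ≡ 11 (mod 13).
    Then x = 241 + 285·11 = 3376, valid modulo lcm(285, 13) = 3705: x ≡ 3376 (mod 3705).
Verify against each original: 3376 mod 5 = 1, 3376 mod 3 = 1, 3376 mod 19 = 13, 3376 mod 13 = 9.

x ≡ 3376 (mod 3705).


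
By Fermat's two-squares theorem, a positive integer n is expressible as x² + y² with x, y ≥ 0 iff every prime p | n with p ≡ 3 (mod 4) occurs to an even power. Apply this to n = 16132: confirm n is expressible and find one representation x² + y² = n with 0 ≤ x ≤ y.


Step 1: Factor n = 16132 = 2^2 · 37 · 109.
Step 2: Check the mod-4 condition on each prime factor: 2 = 2 (special); 37 ≡ 1 (mod 4), exponent 1; 109 ≡ 1 (mod 4), exponent 1.
All primes ≡ 3 (mod 4) appear to even exponent (or don't appear), so by the two-squares theorem n IS expressible as a sum of two squares.
Step 3: Build a representation. Group n = k² · m with k = 2 and m = 37 · 109 = 4033 (a product of primes ≡ 1 (mod 4)); a representation of m scales to one of n via (k·x)² + (k·y)² = k²(x² + y²). Each prime p ≡ 1 (mod 4) is itself a sum of two squares; find a² by testing p − a² for a perfect square:
  37: 37 − 1² = 36 = 6² ⇒ 37 = 1² + 6².
  109: 109 − 1² = 108, 109 − 2² = 105, 109 − 3² = 100 = 10² ⇒ 109 = 3² + 10².
  Combine using the Brahmagupta–Fibonacci identity (a² + b²)(c² + d²) = (ac − bd)² + (ad + bc)² = (ac + bd)² + (ad − bc)²:
  37 · 109 = 4033: from (1² + 6²)(3² + 10²), take (1·3 − 6·10, 1·10 + 6·3) = (3 − 60, 10 + 18) = (-57, 28); dropping signs (only squares matter) gives (57, 28); check 57² + 28² = 3249 + 784 = 4033 ✓.
  Scale by k = 2: (2·57, 2·28) = (114, 56).
Step 4: Order so x ≤ y and verify: 56² + 114² = 3136 + 12996 = 16132 = n. ✓

n = 16132 = 56² + 114² (one valid representation with x ≤ y).


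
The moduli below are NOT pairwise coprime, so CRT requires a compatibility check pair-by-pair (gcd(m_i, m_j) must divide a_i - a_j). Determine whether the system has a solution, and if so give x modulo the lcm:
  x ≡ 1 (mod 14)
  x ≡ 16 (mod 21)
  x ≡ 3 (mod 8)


Moduli 14, 21, 8 are not pairwise coprime, so CRT works modulo lcm(m_i) when all pairwise compatibility conditions hold.
Pairwise compatibility: gcd(m_i, m_j) must divide a_i - a_j for every pair.
Merge one congruence at a time:
  Start: x ≡ 1 (mod 14).
  Combine with x ≡ 16 (mod 21): gcd(14, 21) = 7, and 16 - 1 = 15 is NOT divisible by 7.
    ⇒ system is inconsistent (no integer solution).

No solution (the system is inconsistent).


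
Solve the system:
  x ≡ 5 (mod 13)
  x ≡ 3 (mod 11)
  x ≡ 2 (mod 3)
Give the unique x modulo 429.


Moduli 13, 11, 3 are pairwise coprime; by CRT there is a unique solution modulo M = 13 · 11 · 3 = 429.
Solve pairwise, accumulating the modulus:
  Start with x ≡ 5 (mod 13).
  Combine with x ≡ 3 (mod 11): since gcd(13, 11) = 1, we get a unique residue mod 143.
    Write x = 5 + 13·t and substitute into x ≡ 3 (mod 11): 13·t ≡ 3 − 5 = -2 (mod 11).
    Reduce coefficients mod 11: 2·t ≡ 9 (mod 11).
    The inverse of 2 mod 11 is 6 (since 2·6 = 12 = 1·11 + 1), so t ≡ 6·9 = 54 ≡ 10 (mod 11).
    Then x = 5 + 13·10 = 135, valid modulo lcm(13, 11) = 143: x ≡ 135 (mod 143).
  Combine with x ≡ 2 (mod 3): since gcd(143, 3) = 1, we get a unique residue mod 429.
    Write x = 135 + 143·t and substitute into x ≡ 2 (mod 3): 143·t ≡ 2 − 135 = -133 (mod 3).
    Reduce coefficients mod 3: 2·t ≡ 2 (mod 3).
    The inverse of 2 mod 3 is 2 (since 2·2 = 4 = 1·3 + 1), so t ≡ 2·2 = 4 ≡ 1 (mod 3).
    Then x = 135 + 143·1 = 278, valid modulo lcm(143, 3) = 429: x ≡ 278 (mod 429).
Verify: 278 mod 13 = 5 ✓, 278 mod 11 = 3 ✓, 278 mod 3 = 2 ✓.

x ≡ 278 (mod 429).


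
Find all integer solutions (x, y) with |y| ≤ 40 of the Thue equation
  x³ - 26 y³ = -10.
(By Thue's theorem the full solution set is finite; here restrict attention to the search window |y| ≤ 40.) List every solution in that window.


The equation is x³ - 26y³ = -10. For fixed y, x³ = 26·y³ − 10, so a solution requires the RHS to be a perfect cube.
Strategy: iterate y from -40 to 40, compute RHS = 26·y³ − 10, and check whether it is a (positive or negative) perfect cube.
Check small values of y:
  y = 0: RHS = -10 is not a perfect cube.
  y = 1: RHS = 16 is not a perfect cube.
  y = -1: RHS = -36 is not a perfect cube.
  y = 2: RHS = 198 is not a perfect cube.
  y = -2: RHS = -218 is not a perfect cube.
  y = 3: RHS = 692 is not a perfect cube.
  y = -3: RHS = -712 is not a perfect cube.
Continuing the search up to |y| = 40 finds no solutions either.
No (x, y) in the scanned range satisfies the equation.

No integer solutions with |y| ≤ 40.


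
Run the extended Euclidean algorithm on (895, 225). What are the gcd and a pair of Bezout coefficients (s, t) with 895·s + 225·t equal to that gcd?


Euclidean algorithm on (895, 225) — divide until remainder is 0:
  895 = 3 · 225 + 220
  225 = 1 · 220 + 5
  220 = 44 · 5 + 0
gcd(895, 225) = 5.
Track Bezout coefficients alongside the remainders: start with r₀ = 895 = a·1 + b·0 (s = 1, t = 0) and r₁ = 225 = a·0 + b·1 (s = 0, t = 1); each new remainder r_{k+1} = r_{k-1} − q_k·r_k inherits s_{k+1} = s_{k-1} − q_k·s_k, t_{k+1} = t_{k-1} − q_k·t_k, so r_k = a·s_k + b·t_k at every step:
  q = 3: r = 220, s = 1 − 3·0 = 1, t = 0 − 3·1 = -3  (check: 895·1 + 225·(-3) = 220)
  q = 1: r = 5, s = 0 − 1·1 = -1, t = 1 − 1·(-3) = 4  (check: 895·(-1) + 225·4 = 5)
The row with r = 5 (the gcd) gives the Bezout coefficients s = -1, t = 4.
Result: 895 · (-1) + 225 · (4) = 5.

gcd(895, 225) = 5; s = -1, t = 4 (check: 895·(-1) + 225·4 = 5).


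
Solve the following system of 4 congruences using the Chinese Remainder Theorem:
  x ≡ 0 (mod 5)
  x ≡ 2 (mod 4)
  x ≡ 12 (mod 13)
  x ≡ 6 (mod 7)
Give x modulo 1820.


Product of moduli M = 5 · 4 · 13 · 7 = 1820.
Merge one congruence at a time:
  Start: x ≡ 0 (mod 5).
  Combine with x ≡ 2 (mod 4); new modulus lcm = 20.
    Write x = 0 + 5·t and substitute into x ≡ 2 (mod 4): 5·t ≡ 2 − 0 = 2 (mod 4).
    Reduce coefficients mod 4: 1·t ≡ 2 (mod 4).
    So t ≡ 2 (mod 4).
    Then x = 0 + 5·2 = 10, valid modulo lcm(5, 4) = 20: x ≡ 10 (mod 20).
  Combine with x ≡ 12 (mod 13); new modulus lcm = 260.
    Write x = 10 + 20·t and substitute into x ≡ 12 (mod 13): 20·t ≡ 12 − 10 = 2 (mod 13).
    Reduce coefficients mod 13: 7·t ≡ 2 (mod 13).
    The inverse of 7 mod 13 is 2 (since 7·2 = 14 = 1·13 + 1), so t ≡ 2·2 = 4 ≡ 4 (mod 13).
    Then x = 10 + 20·4 = 90, valid modulo lcm(20, 13) = 260: x ≡ 90 (mod 260).
  Combine with x ≡ 6 (mod 7); new modulus lcm = 1820.
    Write x = 90 + 260·t and substitute into x ≡ 6 (mod 7): 260·t ≡ 6 − 90 = -84 (mod 7).
    Reduce coefficients mod 7: 1·t ≡ 0 (mod 7).
    So t ≡ 0 (mod 7).
    Then x = 90 + 260·0 = 90, valid modulo lcm(260, 7) = 1820: x ≡ 90 (mod 1820).
Verify against each original: 90 mod 5 = 0, 90 mod 4 = 2, 90 mod 13 = 12, 90 mod 7 = 6.

x ≡ 90 (mod 1820).


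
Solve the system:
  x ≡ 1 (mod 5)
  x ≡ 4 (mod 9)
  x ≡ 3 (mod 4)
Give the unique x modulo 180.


Moduli 5, 9, 4 are pairwise coprime; by CRT there is a unique solution modulo M = 5 · 9 · 4 = 180.
Solve pairwise, accumulating the modulus:
  Start with x ≡ 1 (mod 5).
  Combine with x ≡ 4 (mod 9): since gcd(5, 9) = 1, we get a unique residue mod 45.
    Write x = 1 + 5·t and substitute into x ≡ 4 (mod 9): 5·t ≡ 4 − 1 = 3 (mod 9).
    The inverse of 5 mod 9 is 2 (since 5·2 = 10 = 1·9 + 1), so t ≡ 2·3 = 6 ≡ 6 (mod 9).
    Then x = 1 + 5·6 = 31, valid modulo lcm(5, 9) = 45: x ≡ 31 (mod 45).
  Combine with x ≡ 3 (mod 4): since gcd(45, 4) = 1, we get a unique residue mod 180.
    Write x = 31 + 45·t and substitute into x ≡ 3 (mod 4): 45·t ≡ 3 − 31 = -28 (mod 4).
    Reduce coefficients mod 4: 1·t ≡ 0 (mod 4).
    So t ≡ 0 (mod 4).
    Then x = 31 + 45·0 = 31, valid modulo lcm(45, 4) = 180: x ≡ 31 (mod 180).
Verify: 31 mod 5 = 1 ✓, 31 mod 9 = 4 ✓, 31 mod 4 = 3 ✓.

x ≡ 31 (mod 180).


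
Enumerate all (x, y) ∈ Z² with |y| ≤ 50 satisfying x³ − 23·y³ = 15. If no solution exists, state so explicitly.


The equation is x³ - 23y³ = 15. For fixed y, x³ = 23·y³ + 15, so a solution requires the RHS to be a perfect cube.
Strategy: iterate y from -50 to 50, compute RHS = 23·y³ + 15, and check whether it is a (positive or negative) perfect cube.
Check small values of y:
  y = 0: RHS = 15 is not a perfect cube.
  y = 1: RHS = 38 is not a perfect cube.
  y = -1: RHS = -8 = (-2)³ ⇒ x = -2 works.
  y = 2: RHS = 199 is not a perfect cube.
  y = -2: RHS = -169 is not a perfect cube.
  y = 3: RHS = 636 is not a perfect cube.
  y = -3: RHS = -606 is not a perfect cube.
Continuing the search up to |y| = 50 finds no further solutions beyond those listed.
Collected solutions: (-2, -1).

Solutions (with |y| ≤ 50): (-2, -1).


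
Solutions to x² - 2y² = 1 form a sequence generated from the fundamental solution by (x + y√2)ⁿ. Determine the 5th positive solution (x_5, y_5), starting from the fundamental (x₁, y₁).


Step 1: Find the fundamental solution (x₁, y₁) of x² - 2y² = 1.
  Expand √2 as a continued fraction. a₀ = ⌊√2⌋ = 1; iterate m_{k+1} = d_k·a_k − m_k, d_{k+1} = (2 − m_{k+1}²)/d_k, a_{k+1} = ⌊(a₀ + m_{k+1})/d_{k+1}⌋ (starting m₀ = 0, d₀ = 1), with convergents p_k = a_k·p_{k-1} + p_{k-2}, q_k = a_k·q_{k-1} + q_{k-2} (p₋₁ = 1, q₋₁ = 0):
  k = 0: a₀ = 1; p₀/q₀ = 1/1; p₀² − 2·q₀² = 1 − 2 = -1.
  k = 1: m = 1, d = 1, a = ⌊(1 + 1)/1⌋ = 2; p/q = (2·1 + 1)/(2·1 + 0) = 3/2; p² − 2·q² = 9 − 8 = 1.
  The first convergent with p² − 2·q² = 1 gives the fundamental solution (x₁, y₁) = (3, 2).
Step 2: Apply the recurrence (x_{n+1}, y_{n+1}) = (x₁x_n + 2y₁y_n, x₁y_n + y₁x_n) repeatedly.
  From (x_1, y_1) = (3, 2): x_2 = 3·3 + 2·2·2 = 17; y_2 = 3·2 + 2·3 = 12.
  From (x_2, y_2) = (17, 12): x_3 = 3·17 + 2·2·12 = 99; y_3 = 3·12 + 2·17 = 70.
  From (x_3, y_3) = (99, 70): x_4 = 3·99 + 2·2·70 = 577; y_4 = 3·70 + 2·99 = 408.
  From (x_4, y_4) = (577, 408): x_5 = 3·577 + 2·2·408 = 3363; y_5 = 3·408 + 2·577 = 2378.
Step 3: Verify x_5² - 2·y_5² = 11309769 - 11309768 = 1 (should be 1). ✓

(x_1, y_1) = (3, 2); (x_5, y_5) = (3363, 2378).


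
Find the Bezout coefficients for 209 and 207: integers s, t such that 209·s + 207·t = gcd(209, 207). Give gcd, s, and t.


Euclidean algorithm on (209, 207) — divide until remainder is 0:
  209 = 1 · 207 + 2
  207 = 103 · 2 + 1
  2 = 2 · 1 + 0
gcd(209, 207) = 1.
Track Bezout coefficients alongside the remainders: start with r₀ = 209 = a·1 + b·0 (s = 1, t = 0) and r₁ = 207 = a·0 + b·1 (s = 0, t = 1); each new remainder r_{k+1} = r_{k-1} − q_k·r_k inherits s_{k+1} = s_{k-1} − q_k·s_k, t_{k+1} = t_{k-1} − q_k·t_k, so r_k = a·s_k + b·t_k at every step:
  q = 1: r = 2, s = 1 − 1·0 = 1, t = 0 − 1·1 = -1  (check: 209·1 + 207·(-1) = 2)
  q = 103: r = 1, s = 0 − 103·1 = -103, t = 1 − 103·(-1) = 104  (check: 209·(-103) + 207·104 = 1)
The row with r = 1 (the gcd) gives the Bezout coefficients s = -103, t = 104.
Result: 209 · (-103) + 207 · (104) = 1.

gcd(209, 207) = 1; s = -103, t = 104 (check: 209·(-103) + 207·104 = 1).


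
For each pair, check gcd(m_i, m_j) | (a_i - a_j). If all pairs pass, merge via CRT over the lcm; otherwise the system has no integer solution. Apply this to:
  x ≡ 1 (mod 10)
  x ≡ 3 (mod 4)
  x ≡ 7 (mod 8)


Moduli 10, 4, 8 are not pairwise coprime, so CRT works modulo lcm(m_i) when all pairwise compatibility conditions hold.
Pairwise compatibility: gcd(m_i, m_j) must divide a_i - a_j for every pair.
Merge one congruence at a time:
  Start: x ≡ 1 (mod 10).
  Combine with x ≡ 3 (mod 4): gcd(10, 4) = 2; 3 - 1 = 2, which IS divisible by 2, so compatible.
    Write x = 1 + 10·t and substitute into x ≡ 3 (mod 4): 10·t ≡ 3 − 1 = 2 (mod 4).
    Divide the congruence (and modulus) by g = 2: 5·t ≡ 1 (mod 2).
    Reduce coefficients mod 2: 1·t ≡ 1 (mod 2).
    So t ≡ 1 (mod 2).
    Then x = 1 + 10·1 = 11, valid modulo lcm(10, 4) = 20: x ≡ 11 (mod 20).
  Combine with x ≡ 7 (mod 8): gcd(20, 8) = 4; 7 - 11 = -4, which IS divisible by 4, so compatible.
    Write x = 11 + 20·t and substitute into x ≡ 7 (mod 8): 20·t ≡ 7 − 11 = -4 (mod 8).
    Divide the congruence (and modulus) by g = 4: 5·t ≡ -1 (mod 2).
    Reduce coefficients mod 2: 1·t ≡ 1 (mod 2).
    So t ≡ 1 (mod 2).
    Then x = 11 + 20·1 = 31, valid modulo lcm(20, 8) = 40: x ≡ 31 (mod 40).
Verify: 31 mod 10 = 1, 31 mod 4 = 3, 31 mod 8 = 7.

x ≡ 31 (mod 40).


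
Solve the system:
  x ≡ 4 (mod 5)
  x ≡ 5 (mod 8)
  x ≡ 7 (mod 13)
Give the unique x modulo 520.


Moduli 5, 8, 13 are pairwise coprime; by CRT there is a unique solution modulo M = 5 · 8 · 13 = 520.
Solve pairwise, accumulating the modulus:
  Start with x ≡ 4 (mod 5).
  Combine with x ≡ 5 (mod 8): since gcd(5, 8) = 1, we get a unique residue mod 40.
    Write x = 4 + 5·t and substitute into x ≡ 5 (mod 8): 5·t ≡ 5 − 4 = 1 (mod 8).
    The inverse of 5 mod 8 is 5 (since 5·5 = 25 = 3·8 + 1), so t ≡ 5·1 = 5 ≡ 5 (mod 8).
    Then x = 4 + 5·5 = 29, valid modulo lcm(5, 8) = 40: x ≡ 29 (mod 40).
  Combine with x ≡ 7 (mod 13): since gcd(40, 13) = 1, we get a unique residue mod 520.
    Write x = 29 + 40·t and substitute into x ≡ 7 (mod 13): 40·t ≡ 7 − 29 = -22 (mod 13).
    Reduce coefficients mod 13: 1·t ≡ 4 (mod 13).
    So t ≡ 4 (mod 13).
    Then x = 29 + 40·4 = 189, valid modulo lcm(40, 13) = 520: x ≡ 189 (mod 520).
Verify: 189 mod 5 = 4 ✓, 189 mod 8 = 5 ✓, 189 mod 13 = 7 ✓.

x ≡ 189 (mod 520).


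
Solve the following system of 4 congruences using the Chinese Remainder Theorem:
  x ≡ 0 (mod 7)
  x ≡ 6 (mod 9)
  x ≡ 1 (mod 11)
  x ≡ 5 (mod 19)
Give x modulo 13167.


Product of moduli M = 7 · 9 · 11 · 19 = 13167.
Merge one congruence at a time:
  Start: x ≡ 0 (mod 7).
  Combine with x ≡ 6 (mod 9); new modulus lcm = 63.
    Write x = 0 + 7·t and substitute into x ≡ 6 (mod 9): 7·t ≡ 6 − 0 = 6 (mod 9).
    The inverse of 7 mod 9 is 4 (since 7·4 = 28 = 3·9 + 1), so t ≡ 4·6 = 24 ≡ 6 (mod 9).
    Then x = 0 + 7·6 = 42, valid modulo lcm(7, 9) = 63: x ≡ 42 (mod 63).
  Combine with x ≡ 1 (mod 11); new modulus lcm = 693.
    Write x = 42 + 63·t and substitute into x ≡ 1 (mod 11): 63·t ≡ 1 − 42 = -41 (mod 11).
    Reduce coefficients mod 11: 8·t ≡ 3 (mod 11).
    The inverse of 8 mod 11 is 7 (since 8·7 = 56 = 5·11 + 1), so t ≡ 7·3 = 21 ≡ 10 (mod 11).
    Then x = 42 + 63·10 = 672, valid modulo lcm(63, 11) = 693: x ≡ 672 (mod 693).
  Combine with x ≡ 5 (mod 19); new modulus lcm = 13167.
    Write x = 672 + 693·t and substitute into x ≡ 5 (mod 19): 693·t ≡ 5 − 672 = -667 (mod 19).
    Reduce coefficients mod 19: 9·t ≡ 17 (mod 19).
    The inverse of 9 mod 19 is 17 (since 9·17 = 153 = 8·19 + 1), so t ≡ 17·17 = 289 ≡ 4 (mod 19).
    Then x = 672 + 693·4 = 3444, valid modulo lcm(693, 19) = 13167: x ≡ 3444 (mod 13167).
Verify against each original: 3444 mod 7 = 0, 3444 mod 9 = 6, 3444 mod 11 = 1, 3444 mod 19 = 5.

x ≡ 3444 (mod 13167).


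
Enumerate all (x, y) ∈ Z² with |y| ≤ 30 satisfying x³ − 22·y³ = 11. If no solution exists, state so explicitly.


The equation is x³ - 22y³ = 11. For fixed y, x³ = 22·y³ + 11, so a solution requires the RHS to be a perfect cube.
Strategy: iterate y from -30 to 30, compute RHS = 22·y³ + 11, and check whether it is a (positive or negative) perfect cube.
Check small values of y:
  y = 0: RHS = 11 is not a perfect cube.
  y = 1: RHS = 33 is not a perfect cube.
  y = -1: RHS = -11 is not a perfect cube.
  y = 2: RHS = 187 is not a perfect cube.
  y = -2: RHS = -165 is not a perfect cube.
  y = 3: RHS = 605 is not a perfect cube.
  y = -3: RHS = -583 is not a perfect cube.
Continuing the search up to |y| = 30 finds no solutions either.
No (x, y) in the scanned range satisfies the equation.

No integer solutions with |y| ≤ 30.


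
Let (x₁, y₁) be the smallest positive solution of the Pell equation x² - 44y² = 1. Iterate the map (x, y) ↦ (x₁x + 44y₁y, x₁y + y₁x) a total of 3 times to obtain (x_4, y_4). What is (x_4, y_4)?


Step 1: Find the fundamental solution (x₁, y₁) of x² - 44y² = 1.
  Expand √44 as a continued fraction. a₀ = ⌊√44⌋ = 6; iterate m_{k+1} = d_k·a_k − m_k, d_{k+1} = (44 − m_{k+1}²)/d_k, a_{k+1} = ⌊(a₀ + m_{k+1})/d_{k+1}⌋ (starting m₀ = 0, d₀ = 1), with convergents p_k = a_k·p_{k-1} + p_{k-2}, q_k = a_k·q_{k-1} + q_{k-2} (p₋₁ = 1, q₋₁ = 0):
  k = 0: a₀ = 6; p₀/q₀ = 6/1; p₀² − 44·q₀² = 36 − 44 = -8.
  k = 1: m = 6, d = 8, a = ⌊(6 + 6)/8⌋ = 1; p/q = (1·6 + 1)/(1·1 + 0) = 7/1; p² − 44·q² = 49 − 44 = 5.
  k = 2: m = 2, d = 5, a = ⌊(6 + 2)/5⌋ = 1; p/q = (1·7 + 6)/(1·1 + 1) = 13/2; p² − 44·q² = 169 − 176 = -7.
  k = 3: m = 3, d = 7, a = ⌊(6 + 3)/7⌋ = 1; p/q = (1·13 + 7)/(1·2 + 1) = 20/3; p² − 44·q² = 400 − 396 = 4.
  k = 4: m = 4, d = 4, a = ⌊(6 + 4)/4⌋ = 2; p/q = (2·20 + 13)/(2·3 + 2) = 53/8; p² − 44·q² = 2809 − 2816 = -7.
  k = 5: m = 4, d = 7, a = ⌊(6 + 4)/7⌋ = 1; p/q = (1·53 + 20)/(1·8 + 3) = 73/11; p² − 44·q² = 5329 − 5324 = 5.
  k = 6: m = 3, d = 5, a = ⌊(6 + 3)/5⌋ = 1; p/q = (1·73 + 53)/(1·11 + 8) = 126/19; p² − 44·q² = 15876 − 15884 = -8.
  k = 7: m = 2, d = 8, a = ⌊(6 + 2)/8⌋ = 1; p/q = (1·126 + 73)/(1·19 + 11) = 199/30; p² − 44·q² = 39601 − 39600 = 1.
  The first convergent with p² − 44·q² = 1 gives the fundamental solution (x₁, y₁) = (199, 30).
Step 2: Apply the recurrence (x_{n+1}, y_{n+1}) = (x₁x_n + 44y₁y_n, x₁y_n + y₁x_n) repeatedly.
  From (x_1, y_1) = (199, 30): x_2 = 199·199 + 44·30·30 = 79201; y_2 = 199·30 + 30·199 = 11940.
  From (x_2, y_2) = (79201, 11940): x_3 = 199·79201 + 44·30·11940 = 31521799; y_3 = 199·11940 + 30·79201 = 4752090.
  From (x_3, y_3) = (31521799, 4752090): x_4 = 199·31521799 + 44·30·4752090 = 12545596801; y_4 = 199·4752090 + 30·31521799 = 1891319880.
Step 3: Verify x_4² - 44·y_4² = 157391999093261433601 - 157391999093261433600 = 1 (should be 1). ✓

(x_1, y_1) = (199, 30); (x_4, y_4) = (12545596801, 1891319880).


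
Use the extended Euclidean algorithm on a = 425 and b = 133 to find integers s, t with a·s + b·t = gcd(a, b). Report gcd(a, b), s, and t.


Euclidean algorithm on (425, 133) — divide until remainder is 0:
  425 = 3 · 133 + 26
  133 = 5 · 26 + 3
  26 = 8 · 3 + 2
  3 = 1 · 2 + 1
  2 = 2 · 1 + 0
gcd(425, 133) = 1.
Track Bezout coefficients alongside the remainders: start with r₀ = 425 = a·1 + b·0 (s = 1, t = 0) and r₁ = 133 = a·0 + b·1 (s = 0, t = 1); each new remainder r_{k+1} = r_{k-1} − q_k·r_k inherits s_{k+1} = s_{k-1} − q_k·s_k, t_{k+1} = t_{k-1} − q_k·t_k, so r_k = a·s_k + b·t_k at every step:
  q = 3: r = 26, s = 1 − 3·0 = 1, t = 0 − 3·1 = -3  (check: 425·1 + 133·(-3) = 26)
  q = 5: r = 3, s = 0 − 5·1 = -5, t = 1 − 5·(-3) = 16  (check: 425·(-5) + 133·16 = 3)
  q = 8: r = 2, s = 1 − 8·(-5) = 41, t = -3 − 8·16 = -131  (check: 425·41 + 133·(-131) = 2)
  q = 1: r = 1, s = -5 − 1·41 = -46, t = 16 − 1·(-131) = 147  (check: 425·(-46) + 133·147 = 1)
The row with r = 1 (the gcd) gives the Bezout coefficients s = -46, t = 147.
Result: 425 · (-46) + 133 · (147) = 1.

gcd(425, 133) = 1; s = -46, t = 147 (check: 425·(-46) + 133·147 = 1).


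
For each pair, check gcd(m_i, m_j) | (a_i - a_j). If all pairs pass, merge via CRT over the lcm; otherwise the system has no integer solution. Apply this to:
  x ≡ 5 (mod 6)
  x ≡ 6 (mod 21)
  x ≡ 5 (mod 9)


Moduli 6, 21, 9 are not pairwise coprime, so CRT works modulo lcm(m_i) when all pairwise compatibility conditions hold.
Pairwise compatibility: gcd(m_i, m_j) must divide a_i - a_j for every pair.
Merge one congruence at a time:
  Start: x ≡ 5 (mod 6).
  Combine with x ≡ 6 (mod 21): gcd(6, 21) = 3, and 6 - 5 = 1 is NOT divisible by 3.
    ⇒ system is inconsistent (no integer solution).

No solution (the system is inconsistent).


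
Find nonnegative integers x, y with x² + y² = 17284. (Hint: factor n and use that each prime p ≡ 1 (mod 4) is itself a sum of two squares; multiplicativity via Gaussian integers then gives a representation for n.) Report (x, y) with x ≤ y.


Step 1: Factor n = 17284 = 2^2 · 29 · 149.
Step 2: Check the mod-4 condition on each prime factor: 2 = 2 (special); 29 ≡ 1 (mod 4), exponent 1; 149 ≡ 1 (mod 4), exponent 1.
All primes ≡ 3 (mod 4) appear to even exponent (or don't appear), so by the two-squares theorem n IS expressible as a sum of two squares.
Step 3: Build a representation. Group n = k² · m with k = 2 and m = 29 · 149 = 4321 (a product of primes ≡ 1 (mod 4)); a representation of m scales to one of n via (k·x)² + (k·y)² = k²(x² + y²). Each prime p ≡ 1 (mod 4) is itself a sum of two squares; find a² by testing p − a² for a perfect square:
  29: 29 − 1² = 28, 29 − 2² = 25 = 5² ⇒ 29 = 2² + 5².
  149: 149 − 1² = 148, 149 − 2² = 145, 149 − 3² = 140, 149 − 4² = 133, 149 − 5² = 124, 149 − 6² = 113, 149 − 7² = 100 = 10² ⇒ 149 = 7² + 10².
  Combine using the Brahmagupta–Fibonacci identity (a² + b²)(c² + d²) = (ac − bd)² + (ad + bc)² = (ac + bd)² + (ad − bc)²:
  29 · 149 = 4321: from (2² + 5²)(7² + 10²), take (2·7 − 5·10, 2·10 + 5·7) = (14 − 50, 20 + 35) = (-36, 55); dropping signs (only squares matter) gives (36, 55); check 36² + 55² = 1296 + 3025 = 4321 ✓.
  Scale by k = 2: (2·36, 2·55) = (72, 110).
Step 4: Order so x ≤ y and verify: 72² + 110² = 5184 + 12100 = 17284 = n. ✓

n = 17284 = 72² + 110² (one valid representation with x ≤ y).


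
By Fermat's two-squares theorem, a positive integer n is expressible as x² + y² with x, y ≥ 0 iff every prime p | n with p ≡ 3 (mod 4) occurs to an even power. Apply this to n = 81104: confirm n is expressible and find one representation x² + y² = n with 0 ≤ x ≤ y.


Step 1: Factor n = 81104 = 2^4 · 37 · 137.
Step 2: Check the mod-4 condition on each prime factor: 2 = 2 (special); 37 ≡ 1 (mod 4), exponent 1; 137 ≡ 1 (mod 4), exponent 1.
All primes ≡ 3 (mod 4) appear to even exponent (or don't appear), so by the two-squares theorem n IS expressible as a sum of two squares.
Step 3: Build a representation. Group n = k² · m with k = 4 and m = 37 · 137 = 5069 (a product of primes ≡ 1 (mod 4)); a representation of m scales to one of n via (k·x)² + (k·y)² = k²(x² + y²). Each prime p ≡ 1 (mod 4) is itself a sum of two squares; find a² by testing p − a² for a perfect square:
  37: 37 − 1² = 36 = 6² ⇒ 37 = 1² + 6².
  137: 137 − 1² = 136, 137 − 2² = 133, 137 − 3² = 128, 137 − 4² = 121 = 11² ⇒ 137 = 4² + 11².
  Combine using the Brahmagupta–Fibonacci identity (a² + b²)(c² + d²) = (ac − bd)² + (ad + bc)² = (ac + bd)² + (ad − bc)²:
  37 · 137 = 5069: from (1² + 6²)(4² + 11²), take (1·4 − 6·11, 1·11 + 6·4) = (4 − 66, 11 + 24) = (-62, 35); dropping signs (only squares matter) gives (62, 35); check 62² + 35² = 3844 + 1225 = 5069 ✓.
  Scale by k = 4: (4·62, 4·35) = (248, 140).
Step 4: Order so x ≤ y and verify: 140² + 248² = 19600 + 61504 = 81104 = n. ✓

n = 81104 = 140² + 248² (one valid representation with x ≤ y).


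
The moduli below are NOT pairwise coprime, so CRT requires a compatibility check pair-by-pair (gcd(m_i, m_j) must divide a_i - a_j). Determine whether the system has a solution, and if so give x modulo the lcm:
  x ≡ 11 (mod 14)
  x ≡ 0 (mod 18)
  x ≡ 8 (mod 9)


Moduli 14, 18, 9 are not pairwise coprime, so CRT works modulo lcm(m_i) when all pairwise compatibility conditions hold.
Pairwise compatibility: gcd(m_i, m_j) must divide a_i - a_j for every pair.
Merge one congruence at a time:
  Start: x ≡ 11 (mod 14).
  Combine with x ≡ 0 (mod 18): gcd(14, 18) = 2, and 0 - 11 = -11 is NOT divisible by 2.
    ⇒ system is inconsistent (no integer solution).

No solution (the system is inconsistent).


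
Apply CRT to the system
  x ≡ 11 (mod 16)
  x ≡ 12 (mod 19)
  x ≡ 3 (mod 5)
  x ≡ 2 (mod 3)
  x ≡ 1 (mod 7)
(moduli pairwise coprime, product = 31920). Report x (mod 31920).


Product of moduli M = 16 · 19 · 5 · 3 · 7 = 31920.
Merge one congruence at a time:
  Start: x ≡ 11 (mod 16).
  Combine with x ≡ 12 (mod 19); new modulus lcm = 304.
    Write x = 11 + 16·t and substitute into x ≡ 12 (mod 19): 16·t ≡ 12 − 11 = 1 (mod 19).
    The inverse of 16 mod 19 is 6 (since 16·6 = 96 = 5·19 + 1), so t ≡ 6·1 = 6 ≡ 6 (mod 19).
    Then x = 11 + 16·6 = 107, valid modulo lcm(16, 19) = 304: x ≡ 107 (mod 304).
  Combine with x ≡ 3 (mod 5); new modulus lcm = 1520.
    Write x = 107 + 304·t and substitute into x ≡ 3 (mod 5): 304·t ≡ 3 − 107 = -104 (mod 5).
    Reduce coefficients mod 5: 4·t ≡ 1 (mod 5).
    The inverse of 4 mod 5 is 4 (since 4·4 = 16 = 3·5 + 1), so t ≡ 4·1 = 4 ≡ 4 (mod 5).
    Then x = 107 + 304·4 = 1323, valid modulo lcm(304, 5) = 1520: x ≡ 1323 (mod 1520).
  Combine with x ≡ 2 (mod 3); new modulus lcm = 4560.
    Write x = 1323 + 1520·t and substitute into x ≡ 2 (mod 3): 1520·t ≡ 2 − 1323 = -1321 (mod 3).
    Reduce coefficients mod 3: 2·t ≡ 2 (mod 3).
    The inverse of 2 mod 3 is 2 (since 2·2 = 4 = 1·3 + 1), so t ≡ 2·2 = 4 ≡ 1 (mod 3).
    Then x = 1323 + 1520·1 = 2843, valid modulo lcm(1520, 3) = 4560: x ≡ 2843 (mod 4560).
  Combine with x ≡ 1 (mod 7); new modulus lcm = 31920.
    Write x = 2843 + 4560·t and substitute into x ≡ 1 (mod 7): 4560·t ≡ 1 − 2843 = -2842 (mod 7).
    Reduce coefficients mod 7: 3·t ≡ 0 (mod 7).
    The inverse of 3 mod 7 is 5 (since 3·5 = 15 = 2·7 + 1), so t ≡ 5·0 = 0 ≡ 0 (mod 7).
    Then x = 2843 + 4560·0 = 2843, valid modulo lcm(4560, 7) = 31920: x ≡ 2843 (mod 31920).
Verify against each original: 2843 mod 16 = 11, 2843 mod 19 = 12, 2843 mod 5 = 3, 2843 mod 3 = 2, 2843 mod 7 = 1.

x ≡ 2843 (mod 31920).


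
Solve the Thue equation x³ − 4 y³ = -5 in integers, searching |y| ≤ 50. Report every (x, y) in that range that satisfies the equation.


The equation is x³ - 4y³ = -5. For fixed y, x³ = 4·y³ − 5, so a solution requires the RHS to be a perfect cube.
Strategy: iterate y from -50 to 50, compute RHS = 4·y³ − 5, and check whether it is a (positive or negative) perfect cube.
Check small values of y:
  y = 0: RHS = -5 is not a perfect cube.
  y = 1: RHS = -1 = (-1)³ ⇒ x = -1 works.
  y = -1: RHS = -9 is not a perfect cube.
  y = 2: RHS = 27 = (3)³ ⇒ x = 3 works.
  y = -2: RHS = -37 is not a perfect cube.
  y = 3: RHS = 103 is not a perfect cube.
  y = -3: RHS = -113 is not a perfect cube.
Continuing the search up to |y| = 50 finds no further solutions beyond those listed.
Collected solutions: (-1, 1), (3, 2).

Solutions (with |y| ≤ 50): (-1, 1), (3, 2).


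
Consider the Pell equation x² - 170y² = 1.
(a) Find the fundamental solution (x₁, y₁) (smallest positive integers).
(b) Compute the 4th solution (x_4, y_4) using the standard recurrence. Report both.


Step 1: Find the fundamental solution (x₁, y₁) of x² - 170y² = 1.
  Expand √170 as a continued fraction. a₀ = ⌊√170⌋ = 13; iterate m_{k+1} = d_k·a_k − m_k, d_{k+1} = (170 − m_{k+1}²)/d_k, a_{k+1} = ⌊(a₀ + m_{k+1})/d_{k+1}⌋ (starting m₀ = 0, d₀ = 1), with convergents p_k = a_k·p_{k-1} + p_{k-2}, q_k = a_k·q_{k-1} + q_{k-2} (p₋₁ = 1, q₋₁ = 0):
  k = 0: a₀ = 13; p₀/q₀ = 13/1; p₀² − 170·q₀² = 169 − 170 = -1.
  k = 1: m = 13, d = 1, a = ⌊(13 + 13)/1⌋ = 26; p/q = (26·13 + 1)/(26·1 + 0) = 339/26; p² − 170·q² = 114921 − 114920 = 1.
  The first convergent with p² − 170·q² = 1 gives the fundamental solution (x₁, y₁) = (339, 26).
Step 2: Apply the recurrence (x_{n+1}, y_{n+1}) = (x₁x_n + 170y₁y_n, x₁y_n + y₁x_n) repeatedly.
  From (x_1, y_1) = (339, 26): x_2 = 339·339 + 170·26·26 = 229841; y_2 = 339·26 + 26·339 = 17628.
  From (x_2, y_2) = (229841, 17628): x_3 = 339·229841 + 170·26·17628 = 155831859; y_3 = 339·17628 + 26·229841 = 11951758.
  From (x_3, y_3) = (155831859, 11951758): x_4 = 339·155831859 + 170·26·11951758 = 105653770561; y_4 = 339·11951758 + 26·155831859 = 8103274296.
Step 3: Verify x_4² - 170·y_4² = 11162719233756430254721 - 11162719233756430254720 = 1 (should be 1). ✓

(x_1, y_1) = (339, 26); (x_4, y_4) = (105653770561, 8103274296).


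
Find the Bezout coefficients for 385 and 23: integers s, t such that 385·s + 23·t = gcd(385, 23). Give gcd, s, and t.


Euclidean algorithm on (385, 23) — divide until remainder is 0:
  385 = 16 · 23 + 17
  23 = 1 · 17 + 6
  17 = 2 · 6 + 5
  6 = 1 · 5 + 1
  5 = 5 · 1 + 0
gcd(385, 23) = 1.
Track Bezout coefficients alongside the remainders: start with r₀ = 385 = a·1 + b·0 (s = 1, t = 0) and r₁ = 23 = a·0 + b·1 (s = 0, t = 1); each new remainder r_{k+1} = r_{k-1} − q_k·r_k inherits s_{k+1} = s_{k-1} − q_k·s_k, t_{k+1} = t_{k-1} − q_k·t_k, so r_k = a·s_k + b·t_k at every step:
  q = 16: r = 17, s = 1 − 16·0 = 1, t = 0 − 16·1 = -16  (check: 385·1 + 23·(-16) = 17)
  q = 1: r = 6, s = 0 − 1·1 = -1, t = 1 − 1·(-16) = 17  (check: 385·(-1) + 23·17 = 6)
  q = 2: r = 5, s = 1 − 2·(-1) = 3, t = -16 − 2·17 = -50  (check: 385·3 + 23·(-50) = 5)
  q = 1: r = 1, s = -1 − 1·3 = -4, t = 17 − 1·(-50) = 67  (check: 385·(-4) + 23·67 = 1)
The row with r = 1 (the gcd) gives the Bezout coefficients s = -4, t = 67.
Result: 385 · (-4) + 23 · (67) = 1.

gcd(385, 23) = 1; s = -4, t = 67 (check: 385·(-4) + 23·67 = 1).


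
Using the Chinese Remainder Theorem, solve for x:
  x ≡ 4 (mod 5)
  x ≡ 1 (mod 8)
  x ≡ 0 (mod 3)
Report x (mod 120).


Moduli 5, 8, 3 are pairwise coprime; by CRT there is a unique solution modulo M = 5 · 8 · 3 = 120.
Solve pairwise, accumulating the modulus:
  Start with x ≡ 4 (mod 5).
  Combine with x ≡ 1 (mod 8): since gcd(5, 8) = 1, we get a unique residue mod 40.
    Write x = 4 + 5·t and substitute into x ≡ 1 (mod 8): 5·t ≡ 1 − 4 = -3 (mod 8).
    Reduce coefficients mod 8: 5·t ≡ 5 (mod 8).
    The inverse of 5 mod 8 is 5 (since 5·5 = 25 = 3·8 + 1), so t ≡ 5·5 = 25 ≡ 1 (mod 8).
    Then x = 4 + 5·1 = 9, valid modulo lcm(5, 8) = 40: x ≡ 9 (mod 40).
  Combine with x ≡ 0 (mod 3): since gcd(40, 3) = 1, we get a unique residue mod 120.
    Write x = 9 + 40·t and substitute into x ≡ 0 (mod 3): 40·t ≡ 0 − 9 = -9 (mod 3).
    Reduce coefficients mod 3: 1·t ≡ 0 (mod 3).
    So t ≡ 0 (mod 3).
    Then x = 9 + 40·0 = 9, valid modulo lcm(40, 3) = 120: x ≡ 9 (mod 120).
Verify: 9 mod 5 = 4 ✓, 9 mod 8 = 1 ✓, 9 mod 3 = 0 ✓.

x ≡ 9 (mod 120).


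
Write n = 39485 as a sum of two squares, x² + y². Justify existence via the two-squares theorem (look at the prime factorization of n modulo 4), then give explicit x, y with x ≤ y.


Step 1: Factor n = 39485 = 5 · 53 · 149.
Step 2: Check the mod-4 condition on each prime factor: 5 ≡ 1 (mod 4), exponent 1; 53 ≡ 1 (mod 4), exponent 1; 149 ≡ 1 (mod 4), exponent 1.
All primes ≡ 3 (mod 4) appear to even exponent (or don't appear), so by the two-squares theorem n IS expressible as a sum of two squares.
Step 3: Build a representation. Here n = 5 · 53 · 149 is a product of primes ≡ 1 (mod 4). Each prime p ≡ 1 (mod 4) is itself a sum of two squares; find a² by testing p − a² for a perfect square:
  5: 5 − 1² = 4 = 2² ⇒ 5 = 1² + 2².
  53: 53 − 1² = 52, 53 − 2² = 49 = 7² ⇒ 53 = 2² + 7².
  149: 149 − 1² = 148, 149 − 2² = 145, 149 − 3² = 140, 149 − 4² = 133, 149 − 5² = 124, 149 − 6² = 113, 149 − 7² = 100 = 10² ⇒ 149 = 7² + 10².
  Combine using the Brahmagupta–Fibonacci identity (a² + b²)(c² + d²) = (ac − bd)² + (ad + bc)² = (ac + bd)² + (ad − bc)²:
  5 · 53 = 265: from (1² + 2²)(2² + 7²), take (1·2 − 2·7, 1·7 + 2·2) = (2 − 14, 7 + 4) = (-12, 11); dropping signs (only squares matter) gives (12, 11); check 12² + 11² = 144 + 121 = 265 ✓.
  265 · 149 = 39485: from (12² + 11²)(7² + 10²), take (12·7 − 11·10, 12·10 + 11·7) = (84 − 110, 120 + 77) = (-26, 197); dropping signs (only squares matter) gives (26, 197); check 26² + 197² = 676 + 38809 = 39485 ✓.
Step 4: Order so x ≤ y and verify: 26² + 197² = 676 + 38809 = 39485 = n. ✓

n = 39485 = 26² + 197² (one valid representation with x ≤ y).
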